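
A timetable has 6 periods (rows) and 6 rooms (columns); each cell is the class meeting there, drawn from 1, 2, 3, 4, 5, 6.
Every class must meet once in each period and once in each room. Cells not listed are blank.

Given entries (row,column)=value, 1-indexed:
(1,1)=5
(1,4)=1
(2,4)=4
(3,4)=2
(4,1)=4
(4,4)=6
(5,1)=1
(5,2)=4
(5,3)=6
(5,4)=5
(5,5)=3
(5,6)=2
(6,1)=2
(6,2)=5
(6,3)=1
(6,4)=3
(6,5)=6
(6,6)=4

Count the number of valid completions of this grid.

34

Period 1, room 2: eliminating its period and room leaves {2, 3, 6}.
Period 1, room 3: eliminating its period and room leaves {2, 3, 4}.
Period 1, room 5: eliminating its period and room leaves {2, 4}.
Period 1, room 6: eliminating its period and room leaves {3, 6}.
Period 2, room 1: eliminating its period and room leaves {3, 6}.
Period 2, room 2: eliminating its period and room leaves {1, 2, 3, 6}.
Period 2, room 3: eliminating its period and room leaves {2, 3, 5}.
Period 2, room 5: eliminating its period and room leaves {1, 2, 5}.
Period 2, room 6: eliminating its period and room leaves {1, 3, 5, 6}.
Period 3, room 1: eliminating its period and room leaves {3, 6}.
Period 3, room 2: eliminating its period and room leaves {1, 3, 6}.
Period 3, room 3: eliminating its period and room leaves {3, 4, 5}.
Period 3, room 5: eliminating its period and room leaves {1, 4, 5}.
Period 3, room 6: eliminating its period and room leaves {1, 3, 5, 6}.
Period 4, room 2: eliminating its period and room leaves {1, 2, 3}.
Period 4, room 3: eliminating its period and room leaves {2, 3, 5}.
Period 4, room 5: eliminating its period and room leaves {1, 2, 5}.
Period 4, room 6: eliminating its period and room leaves {1, 3, 5}.
Enumerating the assignments across these blanks that avoid any period or room repeat gives 34 completions.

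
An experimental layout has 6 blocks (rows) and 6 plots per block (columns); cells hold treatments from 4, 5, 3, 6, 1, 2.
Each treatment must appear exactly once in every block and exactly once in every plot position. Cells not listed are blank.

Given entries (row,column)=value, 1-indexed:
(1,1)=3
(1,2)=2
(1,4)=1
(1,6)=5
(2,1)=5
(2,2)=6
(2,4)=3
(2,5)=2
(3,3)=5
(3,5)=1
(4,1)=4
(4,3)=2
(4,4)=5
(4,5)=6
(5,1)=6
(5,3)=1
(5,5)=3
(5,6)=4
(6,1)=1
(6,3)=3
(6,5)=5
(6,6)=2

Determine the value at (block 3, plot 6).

6

Block 1, plot 5: block 1 has {5, 3, 1, 2} and plot 5 has {5, 3, 6, 1, 2}, leaving only 4.
Block 1, plot 3: block 1 has {4, 5, 3, 1, 2} and plot 3 has {5, 3, 1, 2}, leaving only 6.
Block 2, plot 3: block 2 has {5, 3, 6, 2} and plot 3 has {5, 3, 6, 1, 2}, leaving only 4.
Block 2, plot 6: block 2 has {4, 5, 3, 6, 2} and plot 6 has {4, 5, 2}, leaving only 1.
Block 3, plot 1: block 3 has {5, 1} and plot 1 has {4, 5, 3, 6, 1}, leaving only 2.
Block 4, plot 6: block 4 has {4, 5, 6, 2} and plot 6 has {4, 5, 1, 2}, leaving only 3.
Block 3 already has {5, 1, 2} and plot 6 already has {4, 5, 3, 1, 2}, so block 3, plot 6 must be 6.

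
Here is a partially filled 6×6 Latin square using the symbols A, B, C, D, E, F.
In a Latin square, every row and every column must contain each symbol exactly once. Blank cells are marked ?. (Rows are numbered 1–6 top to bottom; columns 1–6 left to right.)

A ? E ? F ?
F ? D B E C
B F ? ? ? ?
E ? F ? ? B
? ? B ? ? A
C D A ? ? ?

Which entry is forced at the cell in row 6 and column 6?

F

Row 1, column 6: row 1 has {A, E, F} and column 6 has {A, B, C}, leaving only D.
Row 1, column 4: row 1 has {A, D, E, F} and column 4 has {B}, leaving only C.
Row 1, column 2: row 1 has {A, C, D, E, F} and column 2 has {D, F}, leaving only B.
Row 2, column 2: row 2 has {B, C, D, E, F} and column 2 has {B, D, F}, leaving only A.
Row 3, column 3: row 3 has {B, F} and column 3 has {A, B, D, E, F}, leaving only C.
Row 3, column 6: row 3 has {B, C, F} and column 6 has {A, B, C, D}, leaving only E.
Row 6 already has {A, C, D} and column 6 already has {A, B, C, D, E}, so row 6, column 6 must be F.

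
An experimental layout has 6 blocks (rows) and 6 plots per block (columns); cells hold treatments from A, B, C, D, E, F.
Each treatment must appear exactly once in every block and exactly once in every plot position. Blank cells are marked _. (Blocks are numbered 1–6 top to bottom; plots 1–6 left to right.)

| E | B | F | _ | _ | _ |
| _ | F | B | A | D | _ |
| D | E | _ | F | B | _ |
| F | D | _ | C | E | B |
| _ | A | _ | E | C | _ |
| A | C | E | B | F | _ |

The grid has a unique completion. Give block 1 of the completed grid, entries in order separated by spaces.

Block 1, plot 4: block 1 has {B, E, F} and plot 4 has {A, B, C, E, F}, leaving only D.
Block 1, plot 5: block 1 has {B, D, E, F} and plot 5 has {B, C, D, E, F}, leaving only A.
Block 1, plot 6: block 1 has {A, B, D, E, F} and plot 6 has {B}, leaving only C.
So block 1 reads: E B F D A C.

E B F D A C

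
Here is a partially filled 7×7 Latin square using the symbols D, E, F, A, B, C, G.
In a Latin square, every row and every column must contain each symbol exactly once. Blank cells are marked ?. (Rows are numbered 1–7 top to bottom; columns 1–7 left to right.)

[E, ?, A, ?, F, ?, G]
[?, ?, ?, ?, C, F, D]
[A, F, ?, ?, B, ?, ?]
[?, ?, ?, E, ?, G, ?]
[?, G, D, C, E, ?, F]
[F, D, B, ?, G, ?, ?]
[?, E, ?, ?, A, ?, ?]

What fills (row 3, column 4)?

G

Row 4, column 5: row 4 has {E, G} and column 5 has {E, F, A, B, C, G}, leaving only D.
Row 5, column 1: row 5 has {D, E, F, C, G} and column 1 has {E, F, A}, leaving only B.
Row 2, column 1: row 2 has {D, F, C} and column 1 has {E, F, A, B}, leaving only G.
Row 2, column 3: row 2 has {D, F, C, G} and column 3 has {D, A, B}, leaving only E.
Row 4, column 1: row 4 has {D, E, G} and column 1 has {E, F, A, B, G}, leaving only C.
Row 4, column 3: row 4 has {D, E, C, G} and column 3 has {D, E, A, B}, leaving only F.
Row 5, column 6: row 5 has {D, E, F, B, C, G} and column 6 has {F, G}, leaving only A.
Row 6, column 4: row 6 has {D, F, B, G} and column 4 has {E, C}, leaving only A.
Row 2, column 4: row 2 has {D, E, F, C, G} and column 4 has {E, A, C}, leaving only B.
Row 1, column 4: row 1 has {E, F, A, G} and column 4 has {E, A, B, C}, leaving only D.
Row 3 already has {F, A, B} and column 4 already has {D, E, A, B, C}, so row 3, column 4 must be G.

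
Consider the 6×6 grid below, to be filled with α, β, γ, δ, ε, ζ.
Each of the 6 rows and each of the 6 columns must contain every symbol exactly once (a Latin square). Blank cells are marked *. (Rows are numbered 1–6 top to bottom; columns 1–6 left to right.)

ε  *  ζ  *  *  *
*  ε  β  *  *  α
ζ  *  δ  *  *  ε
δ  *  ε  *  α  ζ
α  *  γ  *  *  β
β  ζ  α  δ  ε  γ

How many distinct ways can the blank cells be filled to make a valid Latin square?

4

Row 1, column 2: eliminating its row and column leaves {α, β, γ, δ}.
Row 1, column 4: eliminating its row and column leaves {α, β, γ}.
Row 1, column 5: eliminating its row and column leaves {β, γ, δ}.
Row 1, column 6: eliminating its row and column leaves {δ}.
Row 2, column 1: eliminating its row and column leaves {γ}.
Row 2, column 4: eliminating its row and column leaves {γ, ζ}.
Row 2, column 5: eliminating its row and column leaves {γ, δ, ζ}.
Row 3, column 2: eliminating its row and column leaves {α, β, γ}.
Row 3, column 4: eliminating its row and column leaves {α, β, γ}.
Row 3, column 5: eliminating its row and column leaves {β, γ}.
Row 4, column 2: eliminating its row and column leaves {β, γ}.
Row 4, column 4: eliminating its row and column leaves {β, γ}.
Row 5, column 2: eliminating its row and column leaves {δ}.
Row 5, column 4: eliminating its row and column leaves {ε, ζ}.
Row 5, column 5: eliminating its row and column leaves {δ, ζ}.
Enumerating the assignments across these blanks that avoid any row or column repeat gives 4 completions.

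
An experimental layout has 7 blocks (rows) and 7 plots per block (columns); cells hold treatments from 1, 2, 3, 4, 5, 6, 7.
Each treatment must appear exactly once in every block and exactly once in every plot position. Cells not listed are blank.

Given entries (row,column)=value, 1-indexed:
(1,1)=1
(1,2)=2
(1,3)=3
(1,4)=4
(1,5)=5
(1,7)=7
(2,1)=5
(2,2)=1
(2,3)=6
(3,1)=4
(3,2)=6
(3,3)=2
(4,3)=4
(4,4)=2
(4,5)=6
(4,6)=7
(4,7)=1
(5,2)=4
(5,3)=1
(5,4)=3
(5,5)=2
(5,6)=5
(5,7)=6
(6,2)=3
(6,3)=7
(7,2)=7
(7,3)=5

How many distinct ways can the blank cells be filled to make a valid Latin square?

7

Block 1, plot 6: eliminating its block and plot leaves {6}.
Block 2, plot 4: eliminating its block and plot leaves {7}.
Block 2, plot 5: eliminating its block and plot leaves {3, 4, 7}.
Block 2, plot 6: eliminating its block and plot leaves {2, 3, 4}.
Block 2, plot 7: eliminating its block and plot leaves {2, 3, 4}.
Block 3, plot 4: eliminating its block and plot leaves {1, 5, 7}.
Block 3, plot 5: eliminating its block and plot leaves {1, 3, 7}.
Block 3, plot 6: eliminating its block and plot leaves {1, 3}.
Block 3, plot 7: eliminating its block and plot leaves {3, 5}.
Block 4, plot 1: eliminating its block and plot leaves {3}.
Block 4, plot 2: eliminating its block and plot leaves {5}.
Block 5, plot 1: eliminating its block and plot leaves {7}.
Block 6, plot 1: eliminating its block and plot leaves {2, 6}.
Block 6, plot 4: eliminating its block and plot leaves {1, 5, 6}.
Block 6, plot 5: eliminating its block and plot leaves {1, 4}.
Block 6, plot 6: eliminating its block and plot leaves {1, 2, 4, 6}.
Block 6, plot 7: eliminating its block and plot leaves {2, 4, 5}.
Block 7, plot 1: eliminating its block and plot leaves {2, 3, 6}.
Block 7, plot 4: eliminating its block and plot leaves {1, 6}.
Block 7, plot 5: eliminating its block and plot leaves {1, 3, 4}.
Block 7, plot 6: eliminating its block and plot leaves {1, 2, 3, 4, 6}.
Block 7, plot 7: eliminating its block and plot leaves {2, 3, 4}.
Enumerating the assignments across these blanks that avoid any block or plot repeat gives 7 completions.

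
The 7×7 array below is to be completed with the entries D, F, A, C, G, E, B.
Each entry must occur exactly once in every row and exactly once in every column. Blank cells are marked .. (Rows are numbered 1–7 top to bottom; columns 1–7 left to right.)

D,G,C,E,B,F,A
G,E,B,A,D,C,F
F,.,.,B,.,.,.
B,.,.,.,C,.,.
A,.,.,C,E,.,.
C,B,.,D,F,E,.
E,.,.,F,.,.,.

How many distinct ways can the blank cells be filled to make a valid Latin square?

9

Row 3, column 2: eliminating its row and column leaves {D, A, C}.
Row 3, column 3: eliminating its row and column leaves {D, A, G, E}.
Row 3, column 5: eliminating its row and column leaves {A, G}.
Row 3, column 6: eliminating its row and column leaves {D, A, G}.
Row 3, column 7: eliminating its row and column leaves {D, C, G, E}.
Row 4, column 2: eliminating its row and column leaves {D, F, A}.
Row 4, column 3: eliminating its row and column leaves {D, F, A, G, E}.
Row 4, column 4: eliminating its row and column leaves {G}.
Row 4, column 6: eliminating its row and column leaves {D, A, G}.
Row 4, column 7: eliminating its row and column leaves {D, G, E}.
Row 5, column 2: eliminating its row and column leaves {D, F}.
Row 5, column 3: eliminating its row and column leaves {D, F, G}.
Row 5, column 6: eliminating its row and column leaves {D, G, B}.
Row 5, column 7: eliminating its row and column leaves {D, G, B}.
Row 6, column 3: eliminating its row and column leaves {A, G}.
Row 6, column 7: eliminating its row and column leaves {G}.
Row 7, column 2: eliminating its row and column leaves {D, A, C}.
Row 7, column 3: eliminating its row and column leaves {D, A, G}.
Row 7, column 5: eliminating its row and column leaves {A, G}.
Row 7, column 6: eliminating its row and column leaves {D, A, G, B}.
Row 7, column 7: eliminating its row and column leaves {D, C, G, B}.
Enumerating the assignments across these blanks that avoid any row or column repeat gives 9 completions.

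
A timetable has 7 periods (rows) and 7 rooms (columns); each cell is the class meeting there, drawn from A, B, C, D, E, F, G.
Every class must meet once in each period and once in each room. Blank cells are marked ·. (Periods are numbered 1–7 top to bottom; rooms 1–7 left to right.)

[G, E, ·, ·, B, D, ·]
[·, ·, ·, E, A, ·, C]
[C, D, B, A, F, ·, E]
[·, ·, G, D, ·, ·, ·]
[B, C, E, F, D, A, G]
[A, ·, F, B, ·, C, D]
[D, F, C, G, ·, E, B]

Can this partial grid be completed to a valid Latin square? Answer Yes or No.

Period 7, room 5: period 7 together with room 5 already contain {A, B, C, D, E, F, G} — every symbol — so nothing can go there. The grid has no valid completion.

No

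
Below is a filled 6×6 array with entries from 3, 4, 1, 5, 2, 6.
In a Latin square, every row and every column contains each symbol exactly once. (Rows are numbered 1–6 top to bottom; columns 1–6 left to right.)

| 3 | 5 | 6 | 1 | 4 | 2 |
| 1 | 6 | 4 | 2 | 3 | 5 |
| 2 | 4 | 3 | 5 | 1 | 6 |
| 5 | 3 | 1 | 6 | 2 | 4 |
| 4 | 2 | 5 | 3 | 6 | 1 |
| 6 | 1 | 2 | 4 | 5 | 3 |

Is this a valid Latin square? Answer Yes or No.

Each row is a permutation of the 6 symbols, and so is each column.

Yes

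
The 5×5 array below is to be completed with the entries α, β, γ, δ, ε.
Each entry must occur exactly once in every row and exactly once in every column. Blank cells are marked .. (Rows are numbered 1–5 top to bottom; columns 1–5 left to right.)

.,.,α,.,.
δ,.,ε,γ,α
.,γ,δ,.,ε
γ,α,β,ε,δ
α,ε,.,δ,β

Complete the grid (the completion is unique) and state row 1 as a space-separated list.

Row 1, column 4: row 1 has {α} and column 4 has {γ, δ, ε}, leaving only β.
Row 1, column 1: row 1 has {α, β} and column 1 has {α, γ, δ}, leaving only ε.
Row 1, column 2: row 1 has {α, β, ε} and column 2 has {α, γ, ε}, leaving only δ.
Row 1, column 5: row 1 has {α, β, δ, ε} and column 5 has {α, β, δ, ε}, leaving only γ.
So row 1 reads: ε δ α β γ.

ε δ α β γ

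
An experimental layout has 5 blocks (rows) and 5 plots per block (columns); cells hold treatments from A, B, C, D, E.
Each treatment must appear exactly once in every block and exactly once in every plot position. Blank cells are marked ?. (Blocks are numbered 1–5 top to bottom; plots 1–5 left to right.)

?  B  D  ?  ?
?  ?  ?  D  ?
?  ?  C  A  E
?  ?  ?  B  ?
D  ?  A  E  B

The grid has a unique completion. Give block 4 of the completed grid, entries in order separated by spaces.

C A E B D

Block 4, plot 3: block 4 has {B} and plot 3 has {A, C, D}, leaving only E.
Block 1, plot 4: block 1 has {B, D} and plot 4 has {A, B, D, E}, leaving only C.
Block 1, plot 5: block 1 has {B, C, D} and plot 5 has {B, E}, leaving only A.
Block 1, plot 1: block 1 has {A, B, C, D} and plot 1 has {D}, leaving only E.
Block 2, plot 3: block 2 has {D} and plot 3 has {A, C, D, E}, leaving only B.
Block 2, plot 5: block 2 has {B, D} and plot 5 has {A, B, E}, leaving only C.
Block 4, plot 5: block 4 has {B, E} and plot 5 has {A, B, C, E}, leaving only D.
Block 2, plot 1: block 2 has {B, C, D} and plot 1 has {D, E}, leaving only A.
Block 4, plot 1: block 4 has {B, D, E} and plot 1 has {A, D, E}, leaving only C.
Block 4, plot 2: block 4 has {B, C, D, E} and plot 2 has {B}, leaving only A.
So block 4 reads: C A E B D.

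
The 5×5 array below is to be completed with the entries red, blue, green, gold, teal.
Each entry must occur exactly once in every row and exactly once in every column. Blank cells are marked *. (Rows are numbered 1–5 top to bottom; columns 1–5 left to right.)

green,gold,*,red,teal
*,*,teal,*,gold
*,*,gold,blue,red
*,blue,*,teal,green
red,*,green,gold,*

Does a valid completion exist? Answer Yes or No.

No row or column among the givens repeats a symbol, and propagating forced cells runs into no contradiction.
One valid completion exists (for instance, green gold blue red teal / blue red teal green gold / teal green gold blue red / gold blue red teal green / red teal green gold blue).

Yes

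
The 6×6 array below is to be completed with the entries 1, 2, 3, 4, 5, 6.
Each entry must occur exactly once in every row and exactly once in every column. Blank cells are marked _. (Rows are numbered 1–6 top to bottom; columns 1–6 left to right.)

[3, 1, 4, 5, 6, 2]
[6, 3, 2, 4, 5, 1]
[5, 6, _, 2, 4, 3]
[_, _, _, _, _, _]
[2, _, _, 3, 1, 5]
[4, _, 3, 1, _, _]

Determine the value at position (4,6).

Row 3, column 3: row 3 has {2, 3, 4, 5, 6} and column 3 has {2, 3, 4}, leaving only 1.
Row 4, column 1: row 4 has {} and column 1 has {2, 3, 4, 5, 6}, leaving only 1.
Row 4, column 4: row 4 has {1} and column 4 has {1, 2, 3, 4, 5}, leaving only 6.
Row 4 already has {1, 6} and column 6 already has {1, 2, 3, 5}, so row 4, column 6 must be 4.

4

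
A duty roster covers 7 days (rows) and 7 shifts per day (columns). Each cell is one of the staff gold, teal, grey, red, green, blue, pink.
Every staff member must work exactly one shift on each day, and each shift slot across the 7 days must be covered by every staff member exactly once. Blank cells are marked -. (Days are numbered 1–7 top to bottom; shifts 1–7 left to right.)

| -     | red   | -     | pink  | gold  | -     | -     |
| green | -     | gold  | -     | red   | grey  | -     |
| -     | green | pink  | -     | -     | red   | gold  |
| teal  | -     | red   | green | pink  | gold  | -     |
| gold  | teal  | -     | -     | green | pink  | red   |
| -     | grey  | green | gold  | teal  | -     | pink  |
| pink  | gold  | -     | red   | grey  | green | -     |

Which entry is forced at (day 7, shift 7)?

Day 3, shift 5: day 3 has {gold, red, green, pink} and shift 5 has {gold, teal, grey, red, green, pink}, leaving only blue.
Day 3, shift 1: day 3 has {gold, red, green, blue, pink} and shift 1 has {gold, teal, green, pink}, leaving only grey.
Day 1, shift 1: day 1 has {gold, red, pink} and shift 1 has {gold, teal, grey, green, pink}, leaving only blue.
Day 1, shift 6: day 1 has {gold, red, blue, pink} and shift 6 has {gold, grey, red, green, pink}, leaving only teal.
Day 1, shift 3: day 1 has {gold, teal, red, blue, pink} and shift 3 has {gold, red, green, pink}, leaving only grey.
Day 1, shift 7: day 1 has {gold, teal, grey, red, blue, pink} and shift 7 has {gold, red, pink}, leaving only green.
Day 3, shift 4: day 3 has {gold, grey, red, green, blue, pink} and shift 4 has {gold, red, green, pink}, leaving only teal.
Day 2, shift 4: day 2 has {gold, grey, red, green} and shift 4 has {gold, teal, red, green, pink}, leaving only blue.
Day 2, shift 2: day 2 has {gold, grey, red, green, blue} and shift 2 has {gold, teal, grey, red, green}, leaving only pink.
Day 2, shift 7: day 2 has {gold, grey, red, green, blue, pink} and shift 7 has {gold, red, green, pink}, leaving only teal.
Day 7 already has {gold, grey, red, green, pink} and shift 7 already has {gold, teal, red, green, pink}, so day 7, shift 7 must be blue.

blue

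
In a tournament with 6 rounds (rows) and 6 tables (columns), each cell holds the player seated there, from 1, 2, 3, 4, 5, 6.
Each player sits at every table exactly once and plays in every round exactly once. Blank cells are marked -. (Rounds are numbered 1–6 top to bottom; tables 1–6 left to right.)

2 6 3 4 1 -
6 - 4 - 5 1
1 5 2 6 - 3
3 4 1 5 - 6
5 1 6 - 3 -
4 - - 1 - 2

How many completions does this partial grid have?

Round 1, table 6: eliminating its round and table leaves {5}.
Round 2, table 2: eliminating its round and table leaves {2, 3}.
Round 2, table 4: eliminating its round and table leaves {2, 3}.
Round 3, table 5: eliminating its round and table leaves {4}.
Round 4, table 5: eliminating its round and table leaves {2}.
Round 5, table 4: eliminating its round and table leaves {2}.
Round 5, table 6: eliminating its round and table leaves {4}.
Round 6, table 2: eliminating its round and table leaves {3}.
Round 6, table 3: eliminating its round and table leaves {5}.
Round 6, table 5: eliminating its round and table leaves {6}.
Only one assignment across all blanks avoids any round or table repeat, giving 1 completion.

1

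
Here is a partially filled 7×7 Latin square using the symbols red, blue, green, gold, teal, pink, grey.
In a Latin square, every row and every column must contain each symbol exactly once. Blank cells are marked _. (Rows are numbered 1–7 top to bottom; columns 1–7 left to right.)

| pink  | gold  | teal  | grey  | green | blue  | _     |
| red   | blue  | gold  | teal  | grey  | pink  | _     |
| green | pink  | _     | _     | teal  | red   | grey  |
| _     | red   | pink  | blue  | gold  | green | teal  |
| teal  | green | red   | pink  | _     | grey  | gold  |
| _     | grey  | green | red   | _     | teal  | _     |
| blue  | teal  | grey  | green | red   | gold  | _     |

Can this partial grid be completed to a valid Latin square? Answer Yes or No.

Yes

No row or column among the givens repeats a symbol, and propagating forced cells runs into no contradiction.
One valid completion exists (for instance, pink gold teal grey green blue red / red blue gold teal grey pink green / green pink blue gold teal red grey / grey red pink blue gold green teal / teal green red pink blue grey gold / gold grey green red pink teal blue / blue teal grey green red gold pink).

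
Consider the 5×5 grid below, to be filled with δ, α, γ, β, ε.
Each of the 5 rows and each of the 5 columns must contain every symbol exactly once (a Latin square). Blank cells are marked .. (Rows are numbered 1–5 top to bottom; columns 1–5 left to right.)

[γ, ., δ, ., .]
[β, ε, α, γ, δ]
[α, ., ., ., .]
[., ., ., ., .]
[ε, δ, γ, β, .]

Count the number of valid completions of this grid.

Row 1, column 2: eliminating its row and column leaves {α, β}.
Row 1, column 4: eliminating its row and column leaves {α, ε}.
Row 1, column 5: eliminating its row and column leaves {α, β, ε}.
Row 3, column 2: eliminating its row and column leaves {γ, β}.
Row 3, column 3: eliminating its row and column leaves {β, ε}.
Row 3, column 4: eliminating its row and column leaves {δ, ε}.
Row 3, column 5: eliminating its row and column leaves {γ, β, ε}.
Row 4, column 1: eliminating its row and column leaves {δ}.
Row 4, column 2: eliminating its row and column leaves {α, γ, β}.
Row 4, column 3: eliminating its row and column leaves {β, ε}.
Row 4, column 4: eliminating its row and column leaves {δ, α, ε}.
Row 4, column 5: eliminating its row and column leaves {α, γ, β, ε}.
Row 5, column 5: eliminating its row and column leaves {α}.
Enumerating the assignments across these blanks that avoid any row or column repeat gives 3 completions.

3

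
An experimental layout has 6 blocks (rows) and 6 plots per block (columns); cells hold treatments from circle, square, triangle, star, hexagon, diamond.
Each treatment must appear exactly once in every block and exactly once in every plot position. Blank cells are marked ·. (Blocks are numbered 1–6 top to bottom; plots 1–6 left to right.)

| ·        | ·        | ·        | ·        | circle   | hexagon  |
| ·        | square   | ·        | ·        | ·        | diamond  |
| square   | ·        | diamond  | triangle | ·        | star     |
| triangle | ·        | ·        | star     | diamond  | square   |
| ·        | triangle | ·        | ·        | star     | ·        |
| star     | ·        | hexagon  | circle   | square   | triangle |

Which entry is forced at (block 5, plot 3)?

square

Block 1, plot 1: block 1 has {circle, hexagon} and plot 1 has {square, triangle, star}, leaving only diamond.
Block 1, plot 2: block 1 has {circle, hexagon, diamond} and plot 2 has {square, triangle}, leaving only star.
Block 1, plot 4: block 1 has {circle, star, hexagon, diamond} and plot 4 has {circle, triangle, star}, leaving only square.
Block 1, plot 3: block 1 has {circle, square, star, hexagon, diamond} and plot 3 has {hexagon, diamond}, leaving only triangle.
Block 2, plot 4: block 2 has {square, diamond} and plot 4 has {circle, square, triangle, star}, leaving only hexagon.
Block 2, plot 1: block 2 has {square, hexagon, diamond} and plot 1 has {square, triangle, star, diamond}, leaving only circle.
Block 2, plot 3: block 2 has {circle, square, hexagon, diamond} and plot 3 has {triangle, hexagon, diamond}, leaving only star.
Block 2, plot 5: block 2 has {circle, square, star, hexagon, diamond} and plot 5 has {circle, square, star, diamond}, leaving only triangle.
Block 3, plot 5: block 3 has {square, triangle, star, diamond} and plot 5 has {circle, square, triangle, star, diamond}, leaving only hexagon.
Block 3, plot 2: block 3 has {square, triangle, star, hexagon, diamond} and plot 2 has {square, triangle, star}, leaving only circle.
Block 4, plot 2: block 4 has {square, triangle, star, diamond} and plot 2 has {circle, square, triangle, star}, leaving only hexagon.
Block 4, plot 3: block 4 has {square, triangle, star, hexagon, diamond} and plot 3 has {triangle, star, hexagon, diamond}, leaving only circle.
Block 5 already has {triangle, star} and plot 3 already has {circle, triangle, star, hexagon, diamond}, so block 5, plot 3 must be square.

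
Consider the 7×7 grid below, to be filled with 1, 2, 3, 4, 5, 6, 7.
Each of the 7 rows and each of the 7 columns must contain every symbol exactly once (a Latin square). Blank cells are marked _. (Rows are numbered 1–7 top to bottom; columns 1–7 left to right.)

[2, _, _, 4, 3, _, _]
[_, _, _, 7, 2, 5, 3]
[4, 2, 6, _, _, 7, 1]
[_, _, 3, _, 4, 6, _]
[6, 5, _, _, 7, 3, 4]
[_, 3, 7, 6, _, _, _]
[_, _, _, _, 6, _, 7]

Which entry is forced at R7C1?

Row 1, column 6: row 1 has {2, 3, 4} and column 6 has {3, 5, 6, 7}, leaving only 1.
Row 1, column 3: row 1 has {1, 2, 3, 4} and column 3 has {3, 6, 7}, leaving only 5.
Row 1, column 7: row 1 has {1, 2, 3, 4, 5} and column 7 has {1, 3, 4, 7}, leaving only 6.
Row 1, column 2: row 1 has {1, 2, 3, 4, 5, 6} and column 2 has {2, 3, 5}, leaving only 7.
Row 2, column 1: row 2 has {2, 3, 5, 7} and column 1 has {2, 4, 6}, leaving only 1.
Row 2, column 3: row 2 has {1, 2, 3, 5, 7} and column 3 has {3, 5, 6, 7}, leaving only 4.
Row 2, column 2: row 2 has {1, 2, 3, 4, 5, 7} and column 2 has {2, 3, 5, 7}, leaving only 6.
Row 3, column 5: row 3 has {1, 2, 4, 6, 7} and column 5 has {2, 3, 4, 6, 7}, leaving only 5.
Row 3, column 4: row 3 has {1, 2, 4, 5, 6, 7} and column 4 has {4, 6, 7}, leaving only 3.
Row 4, column 2: row 4 has {3, 4, 6} and column 2 has {2, 3, 5, 6, 7}, leaving only 1.
Row 6, column 1: row 6 has {3, 6, 7} and column 1 has {1, 2, 4, 6}, leaving only 5.
Row 7 already has {6, 7} and column 1 already has {1, 2, 4, 5, 6}, so row 7, column 1 must be 3.

3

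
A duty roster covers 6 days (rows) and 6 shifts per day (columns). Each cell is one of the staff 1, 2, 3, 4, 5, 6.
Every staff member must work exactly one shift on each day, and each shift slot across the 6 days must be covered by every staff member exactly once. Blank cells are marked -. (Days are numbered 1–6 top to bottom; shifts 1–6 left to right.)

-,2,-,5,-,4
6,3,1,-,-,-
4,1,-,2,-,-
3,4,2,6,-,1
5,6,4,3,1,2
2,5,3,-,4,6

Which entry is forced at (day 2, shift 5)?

2

Day 1, shift 1: day 1 has {2, 4, 5} and shift 1 has {2, 3, 4, 5, 6}, leaving only 1.
Day 1, shift 3: day 1 has {1, 2, 4, 5} and shift 3 has {1, 2, 3, 4}, leaving only 6.
Day 1, shift 5: day 1 has {1, 2, 4, 5, 6} and shift 5 has {1, 4}, leaving only 3.
Day 2, shift 4: day 2 has {1, 3, 6} and shift 4 has {2, 3, 5, 6}, leaving only 4.
Day 2, shift 6: day 2 has {1, 3, 4, 6} and shift 6 has {1, 2, 4, 6}, leaving only 5.
Day 2 already has {1, 3, 4, 5, 6} and shift 5 already has {1, 3, 4}, so day 2, shift 5 must be 2.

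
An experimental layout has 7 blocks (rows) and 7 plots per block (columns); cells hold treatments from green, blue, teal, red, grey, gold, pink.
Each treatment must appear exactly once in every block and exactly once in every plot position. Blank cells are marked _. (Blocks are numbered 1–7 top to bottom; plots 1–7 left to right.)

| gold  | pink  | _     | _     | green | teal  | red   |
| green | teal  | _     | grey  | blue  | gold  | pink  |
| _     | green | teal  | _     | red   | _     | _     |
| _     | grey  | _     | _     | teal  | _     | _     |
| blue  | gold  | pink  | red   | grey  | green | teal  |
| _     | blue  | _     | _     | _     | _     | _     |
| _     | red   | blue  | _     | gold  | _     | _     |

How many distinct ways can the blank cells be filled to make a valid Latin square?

8

Block 1, plot 3: eliminating its block and plot leaves {grey}.
Block 1, plot 4: eliminating its block and plot leaves {blue}.
Block 2, plot 3: eliminating its block and plot leaves {red}.
Block 3, plot 1: eliminating its block and plot leaves {grey, pink}.
Block 3, plot 4: eliminating its block and plot leaves {blue, gold, pink}.
Block 3, plot 6: eliminating its block and plot leaves {blue, grey, pink}.
Block 3, plot 7: eliminating its block and plot leaves {blue, grey, gold}.
Block 4, plot 1: eliminating its block and plot leaves {red, pink}.
Block 4, plot 3: eliminating its block and plot leaves {green, red, gold}.
Block 4, plot 4: eliminating its block and plot leaves {green, blue, gold, pink}.
Block 4, plot 6: eliminating its block and plot leaves {blue, red, pink}.
Block 4, plot 7: eliminating its block and plot leaves {green, blue, gold}.
Block 6, plot 1: eliminating its block and plot leaves {teal, red, grey, pink}.
Block 6, plot 3: eliminating its block and plot leaves {green, red, grey, gold}.
Block 6, plot 4: eliminating its block and plot leaves {green, teal, gold, pink}.
Block 6, plot 5: eliminating its block and plot leaves {pink}.
Block 6, plot 6: eliminating its block and plot leaves {red, grey, pink}.
Block 6, plot 7: eliminating its block and plot leaves {green, grey, gold}.
Block 7, plot 1: eliminating its block and plot leaves {teal, grey, pink}.
Block 7, plot 4: eliminating its block and plot leaves {green, teal, pink}.
Block 7, plot 6: eliminating its block and plot leaves {grey, pink}.
Block 7, plot 7: eliminating its block and plot leaves {green, grey}.
Enumerating the assignments across these blanks that avoid any block or plot repeat gives 8 completions.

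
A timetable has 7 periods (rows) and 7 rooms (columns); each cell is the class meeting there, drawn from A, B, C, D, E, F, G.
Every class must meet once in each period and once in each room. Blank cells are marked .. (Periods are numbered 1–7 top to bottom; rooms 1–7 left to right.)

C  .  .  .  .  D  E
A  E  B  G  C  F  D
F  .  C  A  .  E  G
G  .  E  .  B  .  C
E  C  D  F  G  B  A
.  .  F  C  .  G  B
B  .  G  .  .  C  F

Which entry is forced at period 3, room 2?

B

Period 1, room 3: period 1 has {C, D, E} and room 3 has {B, C, D, E, F, G}, leaving only A.
Period 1, room 4: period 1 has {A, C, D, E} and room 4 has {A, C, F, G}, leaving only B.
Period 1, room 5: period 1 has {A, B, C, D, E} and room 5 has {B, C, G}, leaving only F.
Period 1, room 2: period 1 has {A, B, C, D, E, F} and room 2 has {C, E}, leaving only G.
Period 3, room 5: period 3 has {A, C, E, F, G} and room 5 has {B, C, F, G}, leaving only D.
Period 3 already has {A, C, D, E, F, G} and room 2 already has {C, E, G}, so period 3, room 2 must be B.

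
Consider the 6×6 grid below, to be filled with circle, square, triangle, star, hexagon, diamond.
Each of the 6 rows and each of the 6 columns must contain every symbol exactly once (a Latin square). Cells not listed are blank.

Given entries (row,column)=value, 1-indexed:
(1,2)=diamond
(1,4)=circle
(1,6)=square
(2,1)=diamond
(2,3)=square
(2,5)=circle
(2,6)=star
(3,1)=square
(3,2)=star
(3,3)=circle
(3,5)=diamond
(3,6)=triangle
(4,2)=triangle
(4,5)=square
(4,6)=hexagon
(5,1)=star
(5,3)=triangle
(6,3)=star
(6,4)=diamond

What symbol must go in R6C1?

hexagon

Row 1, column 3: row 1 has {circle, square, diamond} and column 3 has {circle, square, triangle, star}, leaving only hexagon.
Row 1, column 1: row 1 has {circle, square, hexagon, diamond} and column 1 has {square, star, diamond}, leaving only triangle.
Row 1, column 5: row 1 has {circle, square, triangle, hexagon, diamond} and column 5 has {circle, square, diamond}, leaving only star.
Row 2, column 2: row 2 has {circle, square, star, diamond} and column 2 has {triangle, star, diamond}, leaving only hexagon.
Row 2, column 4: row 2 has {circle, square, star, hexagon, diamond} and column 4 has {circle, diamond}, leaving only triangle.
Row 3, column 4: row 3 has {circle, square, triangle, star, diamond} and column 4 has {circle, triangle, diamond}, leaving only hexagon.
Row 4, column 1: row 4 has {square, triangle, hexagon} and column 1 has {square, triangle, star, diamond}, leaving only circle.
Row 6 already has {star, diamond} and column 1 already has {circle, square, triangle, star, diamond}, so row 6, column 1 must be hexagon.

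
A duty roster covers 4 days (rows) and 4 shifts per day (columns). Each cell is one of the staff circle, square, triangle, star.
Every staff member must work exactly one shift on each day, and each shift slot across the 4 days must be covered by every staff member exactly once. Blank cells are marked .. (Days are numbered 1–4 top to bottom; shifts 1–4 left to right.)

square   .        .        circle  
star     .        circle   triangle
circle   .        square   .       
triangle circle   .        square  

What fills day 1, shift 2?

star

Day 2, shift 2: day 2 has {circle, triangle, star} and shift 2 has {circle}, leaving only square.
Day 3, shift 4: day 3 has {circle, square} and shift 4 has {circle, square, triangle}, leaving only star.
Day 3, shift 2: day 3 has {circle, square, star} and shift 2 has {circle, square}, leaving only triangle.
Day 1 already has {circle, square} and shift 2 already has {circle, square, triangle}, so day 1, shift 2 must be star.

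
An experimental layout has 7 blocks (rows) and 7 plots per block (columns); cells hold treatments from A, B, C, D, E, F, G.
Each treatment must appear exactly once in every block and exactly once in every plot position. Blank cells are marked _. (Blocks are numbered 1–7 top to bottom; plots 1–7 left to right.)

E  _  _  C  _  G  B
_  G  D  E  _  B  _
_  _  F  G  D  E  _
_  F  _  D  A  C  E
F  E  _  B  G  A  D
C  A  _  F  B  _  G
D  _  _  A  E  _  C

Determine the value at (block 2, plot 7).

Block 1, plot 2: block 1 has {B, C, E, G} and plot 2 has {A, E, F, G}, leaving only D.
Block 1, plot 3: block 1 has {B, C, D, E, G} and plot 3 has {D, F}, leaving only A.
Block 1, plot 5: block 1 has {A, B, C, D, E, G} and plot 5 has {A, B, D, E, G}, leaving only F.
Block 2, plot 1: block 2 has {B, D, E, G} and plot 1 has {C, D, E, F}, leaving only A.
Block 2 already has {A, B, D, E, G} and plot 7 already has {B, C, D, E, G}, so block 2, plot 7 must be F.

F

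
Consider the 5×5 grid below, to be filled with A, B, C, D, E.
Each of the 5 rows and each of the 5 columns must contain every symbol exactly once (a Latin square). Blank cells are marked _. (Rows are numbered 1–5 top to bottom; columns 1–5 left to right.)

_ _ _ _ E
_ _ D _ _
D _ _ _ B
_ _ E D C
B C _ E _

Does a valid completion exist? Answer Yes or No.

No

Row 2, column 5: row 2 has {D} and column 5 has {B, C, E}, so it must be A.
Row 4, column 1: row 4 has {C, D, E} and column 1 has {B, D}, so it must be A.
Row 1, column 1: row 1 has {E} and column 1 has {A, B, D}, so it must be C.
Row 2, column 1: row 2 has {A, D} and column 1 has {A, B, C, D}, so it must be E.
Row 2, column 2: row 2 has {A, D, E} and column 2 has {C}, so it must be B.
Now row 4, column 2: row 4 together with column 2 already contain {A, B, C, D, E} — every symbol — so nothing can go there. The grid has no valid completion.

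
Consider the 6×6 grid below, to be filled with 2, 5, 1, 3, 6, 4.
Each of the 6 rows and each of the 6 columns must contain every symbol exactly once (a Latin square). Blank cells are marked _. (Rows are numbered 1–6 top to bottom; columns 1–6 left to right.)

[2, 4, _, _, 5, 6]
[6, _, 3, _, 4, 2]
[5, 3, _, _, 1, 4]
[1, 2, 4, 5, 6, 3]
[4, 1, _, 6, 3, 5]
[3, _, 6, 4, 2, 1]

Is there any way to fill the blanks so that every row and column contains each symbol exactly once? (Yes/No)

No

Row 1, column 3: row 1 has {2, 5, 6, 4} and column 3 has {3, 6, 4}, so it must be 1.
Row 1, column 4: row 1 has {2, 5, 1, 6, 4} and column 4 has {5, 6, 4}, so it must be 3.
Row 2, column 2: row 2 has {2, 3, 6, 4} and column 2 has {2, 1, 3, 4}, so it must be 5.
Now row 6, column 2: row 6 together with column 2 already contain {2, 5, 1, 3, 6, 4} — every symbol — so nothing can go there. The grid has no valid completion.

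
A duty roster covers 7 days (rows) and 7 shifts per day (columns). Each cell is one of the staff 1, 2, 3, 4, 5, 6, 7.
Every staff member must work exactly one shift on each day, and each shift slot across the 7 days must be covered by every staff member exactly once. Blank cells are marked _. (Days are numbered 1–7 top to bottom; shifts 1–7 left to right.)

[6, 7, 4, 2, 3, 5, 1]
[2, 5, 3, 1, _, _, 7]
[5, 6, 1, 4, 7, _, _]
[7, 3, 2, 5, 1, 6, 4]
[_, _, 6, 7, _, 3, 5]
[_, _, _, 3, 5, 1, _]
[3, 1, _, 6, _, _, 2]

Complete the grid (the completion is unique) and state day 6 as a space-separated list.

4 2 7 3 5 1 6

Day 6, shift 1: day 6 has {1, 3, 5} and shift 1 has {2, 3, 5, 6, 7}, leaving only 4.
Day 6, shift 2: day 6 has {1, 3, 4, 5} and shift 2 has {1, 3, 5, 6, 7}, leaving only 2.
Day 6, shift 3: day 6 has {1, 2, 3, 4, 5} and shift 3 has {1, 2, 3, 4, 6}, leaving only 7.
Day 6, shift 7: day 6 has {1, 2, 3, 4, 5, 7} and shift 7 has {1, 2, 4, 5, 7}, leaving only 6.
So day 6 reads: 4 2 7 3 5 1 6.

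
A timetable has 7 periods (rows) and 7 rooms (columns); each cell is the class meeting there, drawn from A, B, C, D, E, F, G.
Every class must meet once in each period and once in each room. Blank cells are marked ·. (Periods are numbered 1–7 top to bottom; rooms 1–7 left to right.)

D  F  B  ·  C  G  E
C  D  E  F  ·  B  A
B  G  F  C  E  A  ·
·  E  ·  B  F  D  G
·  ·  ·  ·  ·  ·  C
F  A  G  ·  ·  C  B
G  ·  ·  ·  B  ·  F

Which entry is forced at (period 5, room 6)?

F

Period 1, room 4: period 1 has {B, C, D, E, F, G} and room 4 has {B, C, F}, leaving only A.
Period 2, room 5: period 2 has {A, B, C, D, E, F} and room 5 has {B, C, E, F}, leaving only G.
Period 3, room 7: period 3 has {A, B, C, E, F, G} and room 7 has {A, B, C, E, F, G}, leaving only D.
Period 4, room 1: period 4 has {B, D, E, F, G} and room 1 has {B, C, D, F, G}, leaving only A.
Period 4, room 3: period 4 has {A, B, D, E, F, G} and room 3 has {B, E, F, G}, leaving only C.
Period 5, room 1: period 5 has {C} and room 1 has {A, B, C, D, F, G}, leaving only E.
Period 5 already has {C, E} and room 6 already has {A, B, C, D, G}, so period 5, room 6 must be F.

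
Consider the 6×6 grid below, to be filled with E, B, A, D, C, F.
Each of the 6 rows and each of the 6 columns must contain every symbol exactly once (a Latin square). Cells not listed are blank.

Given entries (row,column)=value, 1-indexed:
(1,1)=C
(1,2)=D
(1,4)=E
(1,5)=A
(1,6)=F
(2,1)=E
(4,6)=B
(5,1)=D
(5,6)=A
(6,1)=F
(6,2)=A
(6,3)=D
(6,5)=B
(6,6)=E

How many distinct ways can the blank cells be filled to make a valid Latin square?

Row 1, column 3: eliminating its row and column leaves {B}.
Row 2, column 2: eliminating its row and column leaves {B, C, F}.
Row 2, column 3: eliminating its row and column leaves {B, A, C, F}.
Row 2, column 4: eliminating its row and column leaves {B, A, D, C, F}.
Row 2, column 5: eliminating its row and column leaves {D, C, F}.
Row 2, column 6: eliminating its row and column leaves {D, C}.
Row 3, column 1: eliminating its row and column leaves {B, A}.
Row 3, column 2: eliminating its row and column leaves {E, B, C, F}.
Row 3, column 3: eliminating its row and column leaves {E, B, A, C, F}.
Row 3, column 4: eliminating its row and column leaves {B, A, D, C, F}.
Row 3, column 5: eliminating its row and column leaves {E, D, C, F}.
Row 3, column 6: eliminating its row and column leaves {D, C}.
Row 4, column 1: eliminating its row and column leaves {A}.
Row 4, column 2: eliminating its row and column leaves {E, C, F}.
Row 4, column 3: eliminating its row and column leaves {E, A, C, F}.
Row 4, column 4: eliminating its row and column leaves {A, D, C, F}.
Row 4, column 5: eliminating its row and column leaves {E, D, C, F}.
Row 5, column 2: eliminating its row and column leaves {E, B, C, F}.
Row 5, column 3: eliminating its row and column leaves {E, B, C, F}.
Row 5, column 4: eliminating its row and column leaves {B, C, F}.
Row 5, column 5: eliminating its row and column leaves {E, C, F}.
Row 6, column 4: eliminating its row and column leaves {C}.
Enumerating the assignments across these blanks that avoid any row or column repeat gives 40 completions.

40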